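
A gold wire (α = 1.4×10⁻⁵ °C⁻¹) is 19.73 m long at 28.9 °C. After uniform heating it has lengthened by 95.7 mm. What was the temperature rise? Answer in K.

ΔL = αL₀ΔT ⇒ ΔT = ΔL / (αL₀)
ΔT = 95.7×10⁻³ m / (1.4×10⁻⁵ × 19.73 m) = 346.46 K

ΔT = 346 K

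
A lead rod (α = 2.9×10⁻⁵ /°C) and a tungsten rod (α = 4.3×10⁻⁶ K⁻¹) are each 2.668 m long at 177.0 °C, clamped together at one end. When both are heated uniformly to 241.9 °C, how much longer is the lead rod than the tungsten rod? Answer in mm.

4.28 mm

ΔT = 64.9 K
lead: ΔL = 2.9×10⁻⁵ × 2.668 m × 64.9 = 5.0214×10⁻³ m = 5.0214 mm
tungsten: ΔL = 4.3×10⁻⁶ × 2.668 m × 64.9 = 7.4456×10⁻⁴ m = 0.74456 mm
difference = 5.0214 − 0.74456 = 4.27684 mm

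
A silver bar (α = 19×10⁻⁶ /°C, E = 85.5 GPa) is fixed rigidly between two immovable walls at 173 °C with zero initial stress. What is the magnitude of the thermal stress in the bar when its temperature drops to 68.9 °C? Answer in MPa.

σ = 169 MPa

Fully constrained: the free strain ε = αΔT is blocked, so σ = Eε = EαΔT.
|ΔT| = 104.1 K
σ = 85.5×10⁹ × 19×10⁻⁶ × 104.1 = 1.69×10⁸ Pa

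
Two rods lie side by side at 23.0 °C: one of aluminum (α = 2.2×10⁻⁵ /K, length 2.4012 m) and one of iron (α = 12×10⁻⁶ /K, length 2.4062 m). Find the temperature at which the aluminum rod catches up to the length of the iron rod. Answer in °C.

Equal length when α₁L₁ΔT − α₂L₂ΔT = L₂ − L₁ = 5.00×10⁻³ m
α₁L₁ = 5.28264×10⁻⁵, α₂L₂ = 2.88744×10⁻⁵ → Δ(αL) = 2.3952×10⁻⁵ m/K
ΔT = 5.00×10⁻³ / 2.3952×10⁻⁵ = 208.751 K, so T = 23.0 + 208.751 = 231.751 °C

T = 231.8 °C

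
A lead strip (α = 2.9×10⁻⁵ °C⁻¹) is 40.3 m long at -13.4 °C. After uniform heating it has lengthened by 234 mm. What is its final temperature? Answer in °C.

T = 187 °C

ΔL = αL₀ΔT ⇒ ΔT = ΔL / (αL₀)
ΔT = 234×10⁻³ m / (2.9×10⁻⁵ × 40.3 m) = 200.22 K
T = -13.4 + 200.22 = 186.82 °C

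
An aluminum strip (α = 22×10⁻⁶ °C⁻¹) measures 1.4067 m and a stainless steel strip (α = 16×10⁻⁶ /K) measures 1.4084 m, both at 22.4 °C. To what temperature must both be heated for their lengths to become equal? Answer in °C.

Equal length when α₁L₁ΔT − α₂L₂ΔT = L₂ − L₁ = 1.70×10⁻³ m
α₁L₁ = 3.09474×10⁻⁵, α₂L₂ = 2.25344×10⁻⁵ → Δ(αL) = 8.413×10⁻⁶ m/K
ΔT = 1.70×10⁻³ / 8.413×10⁻⁶ = 202.068 K, so T = 22.4 + 202.068 = 224.468 °C

T = 224.5 °C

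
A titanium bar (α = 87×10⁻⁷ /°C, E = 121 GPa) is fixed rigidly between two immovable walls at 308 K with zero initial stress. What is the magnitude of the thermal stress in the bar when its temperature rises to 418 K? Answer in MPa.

Fully constrained: the free strain ε = αΔT is blocked, so σ = Eε = EαΔT.
|ΔT| = 110 K
σ = 121×10⁹ × 87×10⁻⁷ × 110 = 1.16×10⁸ Pa

σ = 116 MPa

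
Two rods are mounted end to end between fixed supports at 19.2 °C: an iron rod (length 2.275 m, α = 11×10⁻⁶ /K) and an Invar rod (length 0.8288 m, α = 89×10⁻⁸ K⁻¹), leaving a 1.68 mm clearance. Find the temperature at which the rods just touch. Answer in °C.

Gap closes when ΔL₁ + ΔL₂ = 1.68 mm = 1.68×10⁻³ m
(α₁L₁ + α₂L₂)ΔT = g
α₁L₁ + α₂L₂ = 11×10⁻⁶×2.275 + 89×10⁻⁸×0.8288 = 2.5762632×10⁻⁵ m/K
ΔT = 1.68×10⁻³ / 2.5762632×10⁻⁵ = 65.211 K
T = 19.2 + 65.211 = 84.411 °C

T = 84.4 °C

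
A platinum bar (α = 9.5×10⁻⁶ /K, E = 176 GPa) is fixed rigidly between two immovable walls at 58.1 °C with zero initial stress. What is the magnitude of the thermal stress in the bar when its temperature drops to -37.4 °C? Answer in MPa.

Fully constrained: the free strain ε = αΔT is blocked, so σ = Eε = EαΔT.
|ΔT| = 95.5 K
σ = 176×10⁹ × 9.5×10⁻⁶ × 95.5 = 1.60×10⁸ Pa

σ = 160 MPa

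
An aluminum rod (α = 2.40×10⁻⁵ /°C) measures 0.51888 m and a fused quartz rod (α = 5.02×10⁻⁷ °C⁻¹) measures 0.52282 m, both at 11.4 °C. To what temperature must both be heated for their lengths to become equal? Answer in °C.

Equal length when α₁L₁ΔT − α₂L₂ΔT = L₂ − L₁ = 3.94×10⁻³ m
α₁L₁ = 1.245312×10⁻⁵, α₂L₂ = 2.6245564×10⁻⁷ → Δ(αL) = 1.219066436×10⁻⁵ m/K
ΔT = 3.94×10⁻³ / 1.219066436×10⁻⁵ = 323.198 K, so T = 11.4 + 323.198 = 334.598 °C

T = 334.6 °C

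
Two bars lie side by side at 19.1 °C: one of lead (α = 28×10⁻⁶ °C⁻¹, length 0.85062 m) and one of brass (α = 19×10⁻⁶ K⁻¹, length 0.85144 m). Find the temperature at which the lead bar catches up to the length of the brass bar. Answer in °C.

T = 126.4 °C

Equal length when α₁L₁ΔT − α₂L₂ΔT = L₂ − L₁ = 8.20×10⁻⁴ m
α₁L₁ = 2.381736×10⁻⁵, α₂L₂ = 1.617736×10⁻⁵ → Δ(αL) = 7.64×10⁻⁶ m/K
ΔT = 8.20×10⁻⁴ / 7.64×10⁻⁶ = 107.330 K, so T = 19.1 + 107.330 = 126.430 °C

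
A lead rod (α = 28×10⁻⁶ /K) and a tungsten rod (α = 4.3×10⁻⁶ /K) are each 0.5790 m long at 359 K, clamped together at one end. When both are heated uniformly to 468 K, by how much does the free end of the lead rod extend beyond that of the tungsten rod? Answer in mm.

ΔT = 109 K
lead: ΔL = 28×10⁻⁶ × 0.5790 m × 109 = 1.7671×10⁻³ m = 1.7671 mm
tungsten: ΔL = 4.3×10⁻⁶ × 0.5790 m × 109 = 2.7138×10⁻⁴ m = 0.27138 mm
difference = 1.7671 − 0.27138 = 1.49572 mm

1.50 mm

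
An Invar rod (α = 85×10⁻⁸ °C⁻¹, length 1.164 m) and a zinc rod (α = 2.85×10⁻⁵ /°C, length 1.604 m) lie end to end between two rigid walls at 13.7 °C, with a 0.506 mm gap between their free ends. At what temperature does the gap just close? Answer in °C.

T = 24.5 °C

Gap closes when ΔL₁ + ΔL₂ = 0.506 mm = 5.06×10⁻⁴ m
(α₁L₁ + α₂L₂)ΔT = g
α₁L₁ + α₂L₂ = 85×10⁻⁸×1.164 + 2.85×10⁻⁵×1.604 = 4.67034×10⁻⁵ m/K
ΔT = 5.06×10⁻⁴ / 4.67034×10⁻⁵ = 10.834 K
T = 13.7 + 10.834 = 24.534 °C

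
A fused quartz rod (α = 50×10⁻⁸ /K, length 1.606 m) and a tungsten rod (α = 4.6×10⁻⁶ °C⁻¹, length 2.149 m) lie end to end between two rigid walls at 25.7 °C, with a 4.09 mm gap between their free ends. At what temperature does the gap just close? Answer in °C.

α₁L₁ = 8.030×10⁻⁷ m/K, α₂L₂ = 9.8854×10⁻⁶ m/K → total 1.06884×10⁻⁵ m/K
ΔT = g/(α₁L₁+α₂L₂) = 4.09×10⁻³ / 1.06884×10⁻⁵ = 382.66 K
T = 25.7 + 382.66 = 408.36 °C

T = 408 °C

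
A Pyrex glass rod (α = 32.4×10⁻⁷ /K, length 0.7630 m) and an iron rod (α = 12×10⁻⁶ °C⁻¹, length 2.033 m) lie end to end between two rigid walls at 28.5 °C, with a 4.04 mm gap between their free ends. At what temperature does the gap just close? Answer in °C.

α₁L₁ = 2.47212×10⁻⁶ m/K, α₂L₂ = 2.4396×10⁻⁵ m/K → total 2.686812×10⁻⁵ m/K
ΔT = g/(α₁L₁+α₂L₂) = 4.04×10⁻³ / 2.686812×10⁻⁵ = 150.36 K
T = 28.5 + 150.36 = 178.86 °C

T = 179 °C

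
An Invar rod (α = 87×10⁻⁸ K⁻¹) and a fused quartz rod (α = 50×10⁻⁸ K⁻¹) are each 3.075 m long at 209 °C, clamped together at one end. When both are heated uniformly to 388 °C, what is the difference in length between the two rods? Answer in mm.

ΔT = 179 K
Invar: ΔL = 87×10⁻⁸ × 3.075 m × 179 = 4.7887×10⁻⁴ m = 0.47887 mm
fused quartz: ΔL = 50×10⁻⁸ × 3.075 m × 179 = 2.7521×10⁻⁴ m = 0.27521 mm
difference = 0.47887 − 0.27521 = 0.20366 mm

0.204 mm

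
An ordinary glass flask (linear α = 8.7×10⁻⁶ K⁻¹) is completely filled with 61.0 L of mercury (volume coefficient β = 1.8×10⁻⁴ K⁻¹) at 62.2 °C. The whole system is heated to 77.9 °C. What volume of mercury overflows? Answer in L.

0.147 L

The flask also expands: β_container ≈ 3α = 2.61×10⁻⁵ /K
Net overflow = V₀(β_liq − 3α_cont)ΔT
β − 3α = 1.80×10⁻⁴ − 2.61×10⁻⁵ = 1.539×10⁻⁴ /K; ΔT = 15.7 K
ΔV = 61.0 × 1.539×10⁻⁴ × 15.7 = 0.147 L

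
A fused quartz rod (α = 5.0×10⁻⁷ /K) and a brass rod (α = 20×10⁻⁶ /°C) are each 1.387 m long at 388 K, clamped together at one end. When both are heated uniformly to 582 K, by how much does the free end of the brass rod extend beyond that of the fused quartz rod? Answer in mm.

ΔT = 194 K
fused quartz: ΔL = 5.0×10⁻⁷ × 1.387 m × 194 = 1.3454×10⁻⁴ m = 0.13454 mm
brass: ΔL = 20×10⁻⁶ × 1.387 m × 194 = 5.3816×10⁻³ m = 5.3816 mm
difference = 5.3816 − 0.13454 = 5.24706 mm

5.25 mm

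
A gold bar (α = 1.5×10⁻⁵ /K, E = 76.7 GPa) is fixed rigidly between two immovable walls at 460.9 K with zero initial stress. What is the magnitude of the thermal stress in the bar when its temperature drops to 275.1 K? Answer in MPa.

Fully constrained: the free strain ε = αΔT is blocked, so σ = Eε = EαΔT.
|ΔT| = 185.8 K
σ = 76.7×10⁹ × 1.5×10⁻⁵ × 185.8 = 2.14×10⁸ Pa

σ = 214 MPa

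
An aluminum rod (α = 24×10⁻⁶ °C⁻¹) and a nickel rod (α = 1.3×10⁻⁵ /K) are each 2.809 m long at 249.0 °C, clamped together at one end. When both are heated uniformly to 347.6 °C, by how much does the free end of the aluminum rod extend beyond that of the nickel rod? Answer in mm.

ΔT = 98.6 K
aluminum: ΔL = 24×10⁻⁶ × 2.809 m × 98.6 = 6.6472×10⁻³ m = 6.6472 mm
nickel: ΔL = 1.3×10⁻⁵ × 2.809 m × 98.6 = 3.6006×10⁻³ m = 3.6006 mm
difference = 6.6472 − 3.6006 = 3.0466 mm

3.05 mm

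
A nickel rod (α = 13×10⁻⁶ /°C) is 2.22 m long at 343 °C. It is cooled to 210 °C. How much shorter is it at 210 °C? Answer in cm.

|ΔT| = |210 − 343| = 133 K
ΔL = αL₀ΔT = (13×10⁻⁶)(2.22)(133) = 3.84×10⁻³ m

ΔL = 0.384 cm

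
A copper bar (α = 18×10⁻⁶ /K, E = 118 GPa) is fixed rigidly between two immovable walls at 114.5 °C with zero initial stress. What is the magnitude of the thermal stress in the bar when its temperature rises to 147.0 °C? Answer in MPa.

σ = 69.0 MPa

Fully constrained: the free strain ε = αΔT is blocked, so σ = Eε = EαΔT.
|ΔT| = 32.5 K
σ = 118×10⁹ × 18×10⁻⁶ × 32.5 = 6.90×10⁷ Pa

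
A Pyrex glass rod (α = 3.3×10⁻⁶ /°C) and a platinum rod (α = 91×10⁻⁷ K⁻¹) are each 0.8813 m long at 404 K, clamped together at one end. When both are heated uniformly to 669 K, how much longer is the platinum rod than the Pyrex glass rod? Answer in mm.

ΔT = 265 K
Pyrex glass: ΔL = 3.3×10⁻⁶ × 0.8813 m × 265 = 7.7070×10⁻⁴ m = 0.77070 mm
platinum: ΔL = 91×10⁻⁷ × 0.8813 m × 265 = 2.1253×10⁻³ m = 2.1253 mm
difference = 2.1253 − 0.77070 = 1.3546 mm

1.35 mm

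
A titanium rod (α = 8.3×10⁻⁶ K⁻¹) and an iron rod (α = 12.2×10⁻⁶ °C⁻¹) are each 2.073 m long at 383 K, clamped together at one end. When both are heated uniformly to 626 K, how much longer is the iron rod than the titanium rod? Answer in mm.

ΔT = 243 K
titanium: ΔL = 8.3×10⁻⁶ × 2.073 m × 243 = 4.1810×10⁻³ m = 4.1810 mm
iron: ΔL = 12.2×10⁻⁶ × 2.073 m × 243 = 6.1456×10⁻³ m = 6.1456 mm
difference = 6.1456 − 4.1810 = 1.9646 mm

1.96 mm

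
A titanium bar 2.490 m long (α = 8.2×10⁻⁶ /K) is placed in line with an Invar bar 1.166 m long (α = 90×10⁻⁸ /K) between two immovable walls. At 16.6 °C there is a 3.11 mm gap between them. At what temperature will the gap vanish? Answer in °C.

α₁L₁ = 2.0418×10⁻⁵ m/K, α₂L₂ = 1.0494×10⁻⁶ m/K → total 2.14674×10⁻⁵ m/K
ΔT = g/(α₁L₁+α₂L₂) = 3.11×10⁻³ / 2.14674×10⁻⁵ = 144.87 K
T = 16.6 + 144.87 = 161.47 °C

T = 161 °C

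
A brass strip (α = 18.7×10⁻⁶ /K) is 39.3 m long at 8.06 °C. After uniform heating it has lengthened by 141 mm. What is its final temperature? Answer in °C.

T = 200 °C

ΔL = αL₀ΔT ⇒ ΔT = ΔL / (αL₀)
ΔT = 141×10⁻³ m / (18.7×10⁻⁶ × 39.3 m) = 191.86 K
T = 8.06 + 191.86 = 199.92 °C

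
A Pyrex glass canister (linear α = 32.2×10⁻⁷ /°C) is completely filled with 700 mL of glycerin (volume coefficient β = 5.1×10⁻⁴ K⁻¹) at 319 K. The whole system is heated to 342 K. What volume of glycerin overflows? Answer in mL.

The canister also expands: β_container ≈ 3α = 9.66×10⁻⁶ /K
Net overflow = V₀(β_liq − 3α_cont)ΔT
β − 3α = 5.10×10⁻⁴ − 9.66×10⁻⁶ = 5.0034×10⁻⁴ /K; ΔT = 23 K
ΔV = 700 × 5.0034×10⁻⁴ × 23 = 8.06 mL

8.06 mL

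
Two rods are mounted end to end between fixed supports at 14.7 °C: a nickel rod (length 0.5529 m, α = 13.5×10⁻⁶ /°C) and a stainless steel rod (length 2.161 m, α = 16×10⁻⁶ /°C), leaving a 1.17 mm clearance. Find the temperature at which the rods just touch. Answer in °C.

T = 42.5 °C

Gap closes when ΔL₁ + ΔL₂ = 1.17 mm = 1.17×10⁻³ m
(α₁L₁ + α₂L₂)ΔT = g
α₁L₁ + α₂L₂ = 13.5×10⁻⁶×0.5529 + 16×10⁻⁶×2.161 = 4.204015×10⁻⁵ m/K
ΔT = 1.17×10⁻³ / 4.204015×10⁻⁵ = 27.831 K
T = 14.7 + 27.831 = 42.531 °C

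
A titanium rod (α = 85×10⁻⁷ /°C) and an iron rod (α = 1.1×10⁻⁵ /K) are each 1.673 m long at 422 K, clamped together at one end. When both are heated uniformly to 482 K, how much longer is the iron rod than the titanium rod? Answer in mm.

ΔT = 60 K
titanium: ΔL = 85×10⁻⁷ × 1.673 m × 60 = 8.5323×10⁻⁴ m = 0.85323 mm
iron: ΔL = 1.1×10⁻⁵ × 1.673 m × 60 = 1.1042×10⁻³ m = 1.1042 mm
difference = 1.1042 − 0.85323 = 0.25097 mm

0.251 mm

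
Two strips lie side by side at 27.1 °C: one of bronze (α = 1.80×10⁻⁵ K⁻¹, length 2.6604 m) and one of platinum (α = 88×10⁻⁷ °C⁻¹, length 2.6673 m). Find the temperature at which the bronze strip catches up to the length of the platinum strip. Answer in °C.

L₁(1 + α₁ΔT) = L₂(1 + α₂ΔT) ⇒ ΔT = (L₂ − L₁)/(α₁L₁ − α₂L₂)
L₂ − L₁ = 2.6673 − 2.6604 = 6.90×10⁻³ m
α₁L₁ − α₂L₂ = 1.80×10⁻⁵×2.6604 − 88×10⁻⁷×2.6673 = 2.441496×10⁻⁵ m/K
ΔT = 6.90×10⁻³ / 2.441496×10⁻⁵ = 282.614 K
T = 27.1 + 282.614 = 309.714 °C

T = 309.7 °C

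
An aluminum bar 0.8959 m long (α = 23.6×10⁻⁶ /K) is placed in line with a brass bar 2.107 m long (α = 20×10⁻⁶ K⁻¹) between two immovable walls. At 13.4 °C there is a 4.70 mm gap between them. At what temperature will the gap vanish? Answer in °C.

α₁L₁ = 2.114324×10⁻⁵ m/K, α₂L₂ = 4.214×10⁻⁵ m/K → total 6.328324×10⁻⁵ m/K
ΔT = g/(α₁L₁+α₂L₂) = 4.70×10⁻³ / 6.328324×10⁻⁵ = 74.269 K
T = 13.4 + 74.269 = 87.669 °C

T = 87.7 °C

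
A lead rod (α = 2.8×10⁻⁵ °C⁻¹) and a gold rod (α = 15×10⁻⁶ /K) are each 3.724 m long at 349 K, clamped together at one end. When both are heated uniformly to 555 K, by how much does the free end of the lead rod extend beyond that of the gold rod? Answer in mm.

ΔT = 206 K
lead: ΔL = 2.8×10⁻⁵ × 3.724 m × 206 = 2.1480×10⁻² m = 21.480 mm
gold: ΔL = 15×10⁻⁶ × 3.724 m × 206 = 1.1507×10⁻² m = 11.507 mm
difference = 21.480 − 11.507 = 9.973 mm

9.97 mm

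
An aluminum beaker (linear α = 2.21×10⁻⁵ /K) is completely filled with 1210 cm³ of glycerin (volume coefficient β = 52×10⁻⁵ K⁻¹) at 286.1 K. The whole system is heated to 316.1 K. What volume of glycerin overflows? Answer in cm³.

16.5 cm³

The beaker also expands: β_container ≈ 3α = 6.63×10⁻⁵ /K
Net overflow = V₀(β_liq − 3α_cont)ΔT
β − 3α = 5.20×10⁻⁴ − 6.63×10⁻⁵ = 4.537×10⁻⁴ /K; ΔT = 30.0 K
ΔV = 1210 × 4.537×10⁻⁴ × 30.0 = 16.5 cm³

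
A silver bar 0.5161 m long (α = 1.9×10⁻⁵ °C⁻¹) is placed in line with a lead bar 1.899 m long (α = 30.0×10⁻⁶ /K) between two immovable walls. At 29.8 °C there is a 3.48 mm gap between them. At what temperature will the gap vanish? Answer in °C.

T = 81.9 °C

Gap closes when ΔL₁ + ΔL₂ = 3.48 mm = 3.48×10⁻³ m
(α₁L₁ + α₂L₂)ΔT = g
α₁L₁ + α₂L₂ = 1.9×10⁻⁵×0.5161 + 30.0×10⁻⁶×1.899 = 6.67759×10⁻⁵ m/K
ΔT = 3.48×10⁻³ / 6.67759×10⁻⁵ = 52.115 K
T = 29.8 + 52.115 = 81.915 °C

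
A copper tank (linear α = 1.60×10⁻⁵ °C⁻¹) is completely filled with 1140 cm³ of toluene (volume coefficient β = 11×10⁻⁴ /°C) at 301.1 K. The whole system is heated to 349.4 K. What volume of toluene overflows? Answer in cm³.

The tank also expands: β_container ≈ 3α = 4.8×10⁻⁵ /K
Net overflow = V₀(β_liq − 3α_cont)ΔT
β − 3α = 1.10×10⁻³ − 4.8×10⁻⁵ = 1.052×10⁻³ /K; ΔT = 48.3 K
ΔV = 1140 × 1.052×10⁻³ × 48.3 = 57.9 cm³

57.9 cm³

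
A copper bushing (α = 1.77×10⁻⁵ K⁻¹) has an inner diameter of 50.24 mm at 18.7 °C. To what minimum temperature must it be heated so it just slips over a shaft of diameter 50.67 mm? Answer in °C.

T = 502 °C

Required Δd = 50.67 − 50.24 = 0.43 mm
Δd = αd₀ΔT ⇒ ΔT = Δd/(αd₀) = 0.43 / (1.77×10⁻⁵ × 50.24) = 483.55 K
T_min = 18.7 + 483.55 = 502.25 °C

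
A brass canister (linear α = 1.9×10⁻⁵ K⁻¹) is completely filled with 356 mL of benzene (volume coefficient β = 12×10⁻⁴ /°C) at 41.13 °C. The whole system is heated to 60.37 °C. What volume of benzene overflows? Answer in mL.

7.83 mL

The canister also expands: β_container ≈ 3α = 5.7×10⁻⁵ /K
Net overflow = V₀(β_liq − 3α_cont)ΔT
β − 3α = 1.20×10⁻³ − 5.7×10⁻⁵ = 1.143×10⁻³ /K; ΔT = 19.24 K
ΔV = 356 × 1.143×10⁻³ × 19.24 = 7.83 mL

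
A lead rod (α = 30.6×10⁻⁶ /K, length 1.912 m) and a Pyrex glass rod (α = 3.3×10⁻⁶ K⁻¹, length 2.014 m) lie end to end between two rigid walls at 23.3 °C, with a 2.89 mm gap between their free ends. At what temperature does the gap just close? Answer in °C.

T = 67.7 °C

Gap closes when ΔL₁ + ΔL₂ = 2.89 mm = 2.89×10⁻³ m
(α₁L₁ + α₂L₂)ΔT = g
α₁L₁ + α₂L₂ = 30.6×10⁻⁶×1.912 + 3.3×10⁻⁶×2.014 = 6.51534×10⁻⁵ m/K
ΔT = 2.89×10⁻³ / 6.51534×10⁻⁵ = 44.357 K
T = 23.3 + 44.357 = 67.657 °C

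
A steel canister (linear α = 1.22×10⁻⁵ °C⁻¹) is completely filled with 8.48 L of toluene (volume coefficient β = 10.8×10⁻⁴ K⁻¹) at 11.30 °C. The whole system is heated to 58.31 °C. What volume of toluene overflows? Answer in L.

0.416 L

The canister also expands: β_container ≈ 3α = 3.66×10⁻⁵ /K
Net overflow = V₀(β_liq − 3α_cont)ΔT
β − 3α = 1.08×10⁻³ − 3.66×10⁻⁵ = 1.0434×10⁻³ /K; ΔT = 47.01 K
ΔV = 8.48 × 1.0434×10⁻³ × 47.01 = 0.416 L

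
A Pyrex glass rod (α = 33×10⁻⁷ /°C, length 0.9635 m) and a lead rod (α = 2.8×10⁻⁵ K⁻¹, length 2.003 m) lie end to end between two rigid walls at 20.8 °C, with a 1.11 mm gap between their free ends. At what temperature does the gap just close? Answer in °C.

Gap closes when ΔL₁ + ΔL₂ = 1.11 mm = 1.11×10⁻³ m
(α₁L₁ + α₂L₂)ΔT = g
α₁L₁ + α₂L₂ = 33×10⁻⁷×0.9635 + 2.8×10⁻⁵×2.003 = 5.926355×10⁻⁵ m/K
ΔT = 1.11×10⁻³ / 5.926355×10⁻⁵ = 18.730 K
T = 20.8 + 18.730 = 39.530 °C

T = 39.5 °C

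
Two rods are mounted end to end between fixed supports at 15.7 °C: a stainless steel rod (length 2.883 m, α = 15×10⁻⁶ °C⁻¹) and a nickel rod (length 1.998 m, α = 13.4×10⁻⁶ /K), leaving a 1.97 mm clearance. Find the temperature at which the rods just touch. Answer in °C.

T = 43.8 °C

Gap closes when ΔL₁ + ΔL₂ = 1.97 mm = 1.97×10⁻³ m
(α₁L₁ + α₂L₂)ΔT = g
α₁L₁ + α₂L₂ = 15×10⁻⁶×2.883 + 13.4×10⁻⁶×1.998 = 7.00182×10⁻⁵ m/K
ΔT = 1.97×10⁻³ / 7.00182×10⁻⁵ = 28.136 K
T = 15.7 + 28.136 = 43.836 °C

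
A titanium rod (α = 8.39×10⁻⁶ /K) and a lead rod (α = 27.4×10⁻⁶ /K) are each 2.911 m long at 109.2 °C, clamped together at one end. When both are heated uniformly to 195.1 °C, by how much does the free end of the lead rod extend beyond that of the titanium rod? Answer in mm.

4.75 mm

ΔT = 85.9 K
titanium: ΔL = 8.39×10⁻⁶ × 2.911 m × 85.9 = 2.0980×10⁻³ m = 2.0980 mm
lead: ΔL = 27.4×10⁻⁶ × 2.911 m × 85.9 = 6.8515×10⁻³ m = 6.8515 mm
difference = 6.8515 − 2.0980 = 4.7535 mm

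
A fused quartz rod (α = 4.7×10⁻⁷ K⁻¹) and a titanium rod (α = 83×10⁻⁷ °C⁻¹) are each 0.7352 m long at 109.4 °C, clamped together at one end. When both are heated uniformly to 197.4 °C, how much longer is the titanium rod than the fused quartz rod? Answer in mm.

0.507 mm

ΔT = 88.0 K
fused quartz: ΔL = 4.7×10⁻⁷ × 0.7352 m × 88.0 = 3.0408×10⁻⁵ m = 0.030408 mm
titanium: ΔL = 83×10⁻⁷ × 0.7352 m × 88.0 = 5.3699×10⁻⁴ m = 0.53699 mm
difference = 0.53699 − 0.030408 = 0.506582 mm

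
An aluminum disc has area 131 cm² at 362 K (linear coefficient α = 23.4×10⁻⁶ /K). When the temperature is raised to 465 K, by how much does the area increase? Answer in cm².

Area coefficient ≈ 2α; |ΔT| = 103 K
ΔA = 2αA₀ΔT = 2(23.4×10⁻⁶)(131)(103) = 0.631 cm²

ΔA = 0.631 cm²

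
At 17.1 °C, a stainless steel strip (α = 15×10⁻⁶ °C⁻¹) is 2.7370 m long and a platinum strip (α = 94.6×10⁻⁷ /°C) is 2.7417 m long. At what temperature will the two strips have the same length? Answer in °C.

T = 328.0 °C

Equal length when α₁L₁ΔT − α₂L₂ΔT = L₂ − L₁ = 4.70×10⁻³ m
α₁L₁ = 4.1055×10⁻⁵, α₂L₂ = 2.5936482×10⁻⁵ → Δ(αL) = 1.5118518×10⁻⁵ m/K
ΔT = 4.70×10⁻³ / 1.5118518×10⁻⁵ = 310.877 K, so T = 17.1 + 310.877 = 327.977 °C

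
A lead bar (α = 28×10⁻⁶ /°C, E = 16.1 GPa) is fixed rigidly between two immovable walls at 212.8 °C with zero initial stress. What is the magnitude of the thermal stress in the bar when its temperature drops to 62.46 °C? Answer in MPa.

Fully constrained: the free strain ε = αΔT is blocked, so σ = Eε = EαΔT.
|ΔT| = 150.34 K
σ = 16.1×10⁹ × 28×10⁻⁶ × 150.34 = 6.78×10⁷ Pa

σ = 67.8 MPa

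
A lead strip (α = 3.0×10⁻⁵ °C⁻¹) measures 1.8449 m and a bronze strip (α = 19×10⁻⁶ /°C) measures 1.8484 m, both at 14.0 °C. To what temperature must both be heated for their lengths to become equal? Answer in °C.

Equal length when α₁L₁ΔT − α₂L₂ΔT = L₂ − L₁ = 3.50×10⁻³ m
α₁L₁ = 5.5347×10⁻⁵, α₂L₂ = 3.51196×10⁻⁵ → Δ(αL) = 2.02274×10⁻⁵ m/K
ΔT = 3.50×10⁻³ / 2.02274×10⁻⁵ = 173.033 K, so T = 14.0 + 173.033 = 187.033 °C

T = 187.0 °C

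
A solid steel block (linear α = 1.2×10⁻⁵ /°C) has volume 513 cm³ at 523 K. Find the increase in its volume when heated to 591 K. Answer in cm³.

ΔV = 1.26 cm³

Isotropic solid: β ≈ 3α = 3.6×10⁻⁵ /K; ΔT = 68 K
ΔV = 3αV₀ΔT = 3(1.2×10⁻⁵)(513)(68) = 1.26 cm³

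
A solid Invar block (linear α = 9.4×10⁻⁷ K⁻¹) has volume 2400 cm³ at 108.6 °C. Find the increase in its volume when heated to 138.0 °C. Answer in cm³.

ΔV = 0.199 cm³

Isotropic solid: β ≈ 3α = 2.8×10⁻⁶ /K; ΔT = 29.4 K
ΔV = 3αV₀ΔT = 3(9.4×10⁻⁷)(2400)(29.4) = 0.199 cm³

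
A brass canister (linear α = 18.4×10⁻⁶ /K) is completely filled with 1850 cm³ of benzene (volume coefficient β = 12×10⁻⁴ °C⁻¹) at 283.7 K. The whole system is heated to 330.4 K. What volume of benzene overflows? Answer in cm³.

The canister also expands: β_container ≈ 3α = 5.52×10⁻⁵ /K
Net overflow = V₀(β_liq − 3α_cont)ΔT
β − 3α = 1.20×10⁻³ − 5.52×10⁻⁵ = 1.1448×10⁻³ /K; ΔT = 46.7 K
ΔV = 1850 × 1.1448×10⁻³ × 46.7 = 98.9 cm³

98.9 cm³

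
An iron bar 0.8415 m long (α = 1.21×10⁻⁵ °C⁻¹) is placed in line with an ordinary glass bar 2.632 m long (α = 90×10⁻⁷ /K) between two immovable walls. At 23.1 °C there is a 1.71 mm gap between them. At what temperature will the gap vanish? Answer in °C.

Gap closes when ΔL₁ + ΔL₂ = 1.71 mm = 1.71×10⁻³ m
(α₁L₁ + α₂L₂)ΔT = g
α₁L₁ + α₂L₂ = 1.21×10⁻⁵×0.8415 + 90×10⁻⁷×2.632 = 3.387015×10⁻⁵ m/K
ΔT = 1.71×10⁻³ / 3.387015×10⁻⁵ = 50.487 K
T = 23.1 + 50.487 = 73.587 °C

T = 73.6 °C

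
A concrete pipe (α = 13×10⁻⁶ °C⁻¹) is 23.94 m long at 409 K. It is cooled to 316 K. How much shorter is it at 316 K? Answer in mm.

ΔL = 28.9 mm

|ΔT| = |316 − 409| = 93 K
ΔL = αL₀ΔT = (13×10⁻⁶)(23.94)(93) = 2.89×10⁻² m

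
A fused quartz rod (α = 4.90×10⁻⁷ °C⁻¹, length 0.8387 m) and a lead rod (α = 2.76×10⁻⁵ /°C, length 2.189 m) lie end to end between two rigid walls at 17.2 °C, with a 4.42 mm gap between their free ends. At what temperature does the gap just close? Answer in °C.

Gap closes when ΔL₁ + ΔL₂ = 4.42 mm = 4.42×10⁻³ m
(α₁L₁ + α₂L₂)ΔT = g
α₁L₁ + α₂L₂ = 4.90×10⁻⁷×0.8387 + 2.76×10⁻⁵×2.189 = 6.0827363×10⁻⁵ m/K
ΔT = 4.42×10⁻³ / 6.0827363×10⁻⁵ = 72.665 K
T = 17.2 + 72.665 = 89.865 °C

T = 89.9 °C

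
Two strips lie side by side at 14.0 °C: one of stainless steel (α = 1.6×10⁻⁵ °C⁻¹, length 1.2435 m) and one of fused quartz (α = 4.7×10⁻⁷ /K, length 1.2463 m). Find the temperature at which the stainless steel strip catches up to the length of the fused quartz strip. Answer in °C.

L₁(1 + α₁ΔT) = L₂(1 + α₂ΔT) ⇒ ΔT = (L₂ − L₁)/(α₁L₁ − α₂L₂)
L₂ − L₁ = 1.2463 − 1.2435 = 2.80×10⁻³ m
α₁L₁ − α₂L₂ = 1.6×10⁻⁵×1.2435 − 4.7×10⁻⁷×1.2463 = 1.9310239×10⁻⁵ m/K
ΔT = 2.80×10⁻³ / 1.9310239×10⁻⁵ = 145.001 K
T = 14.0 + 145.001 = 159.001 °C

T = 159.0 °C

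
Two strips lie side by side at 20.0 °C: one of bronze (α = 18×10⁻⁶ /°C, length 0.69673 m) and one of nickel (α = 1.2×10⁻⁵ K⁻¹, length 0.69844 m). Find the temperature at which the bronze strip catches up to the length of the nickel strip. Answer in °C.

T = 431.1 °C

L₁(1 + α₁ΔT) = L₂(1 + α₂ΔT) ⇒ ΔT = (L₂ − L₁)/(α₁L₁ − α₂L₂)
L₂ − L₁ = 0.69844 − 0.69673 = 1.71×10⁻³ m
α₁L₁ − α₂L₂ = 18×10⁻⁶×0.69673 − 1.2×10⁻⁵×0.69844 = 4.15986×10⁻⁶ m/K
ΔT = 1.71×10⁻³ / 4.15986×10⁻⁶ = 411.072 K
T = 20.0 + 411.072 = 431.072 °C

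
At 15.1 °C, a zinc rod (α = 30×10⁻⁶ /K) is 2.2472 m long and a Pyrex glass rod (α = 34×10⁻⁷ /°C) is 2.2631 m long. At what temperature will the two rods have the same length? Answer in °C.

L₁(1 + α₁ΔT) = L₂(1 + α₂ΔT) ⇒ ΔT = (L₂ − L₁)/(α₁L₁ − α₂L₂)
L₂ − L₁ = 2.2631 − 2.2472 = 1.59×10⁻² m
α₁L₁ − α₂L₂ = 30×10⁻⁶×2.2472 − 34×10⁻⁷×2.2631 = 5.972146×10⁻⁵ m/K
ΔT = 1.59×10⁻² / 5.972146×10⁻⁵ = 266.236 K
T = 15.1 + 266.236 = 281.336 °C

T = 281.3 °C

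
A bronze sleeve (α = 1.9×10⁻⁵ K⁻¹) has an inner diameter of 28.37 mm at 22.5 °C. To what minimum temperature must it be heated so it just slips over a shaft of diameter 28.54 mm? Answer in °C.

T = 338 °C

Required Δd = 28.54 − 28.37 = 0.17 mm
Δd = αd₀ΔT ⇒ ΔT = Δd/(αd₀) = 0.17 / (1.9×10⁻⁵ × 28.37) = 315.38 K
T_min = 22.5 + 315.38 = 337.88 °C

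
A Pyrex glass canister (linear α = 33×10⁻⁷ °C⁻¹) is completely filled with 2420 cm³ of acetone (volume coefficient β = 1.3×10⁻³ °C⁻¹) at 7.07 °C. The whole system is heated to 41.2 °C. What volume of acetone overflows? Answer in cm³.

The canister also expands: β_container ≈ 3α = 9.9×10⁻⁶ /K
Net overflow = V₀(β_liq − 3α_cont)ΔT
β − 3α = 1.30×10⁻³ − 9.9×10⁻⁶ = 1.2901×10⁻³ /K; ΔT = 34.13 K
ΔV = 2420 × 1.2901×10⁻³ × 34.13 = 107 cm³

107 cm³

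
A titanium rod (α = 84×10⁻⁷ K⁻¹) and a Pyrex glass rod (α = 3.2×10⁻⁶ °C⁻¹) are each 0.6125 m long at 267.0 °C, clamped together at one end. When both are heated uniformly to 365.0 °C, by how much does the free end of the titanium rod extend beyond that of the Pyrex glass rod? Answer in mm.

0.312 mm

ΔT = 98.0 K
titanium: ΔL = 84×10⁻⁷ × 0.6125 m × 98.0 = 5.0421×10⁻⁴ m = 0.50421 mm
Pyrex glass: ΔL = 3.2×10⁻⁶ × 0.6125 m × 98.0 = 1.9208×10⁻⁴ m = 0.19208 mm
difference = 0.50421 − 0.19208 = 0.31213 mm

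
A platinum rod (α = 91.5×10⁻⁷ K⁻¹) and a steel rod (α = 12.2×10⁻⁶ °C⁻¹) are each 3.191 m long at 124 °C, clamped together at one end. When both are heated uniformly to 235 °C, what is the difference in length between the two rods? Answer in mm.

1.08 mm

ΔT = 111 K
platinum: ΔL = 91.5×10⁻⁷ × 3.191 m × 111 = 3.2409×10⁻³ m = 3.2409 mm
steel: ΔL = 12.2×10⁻⁶ × 3.191 m × 111 = 4.3213×10⁻³ m = 4.3213 mm
difference = 4.3213 − 3.2409 = 1.0804 mm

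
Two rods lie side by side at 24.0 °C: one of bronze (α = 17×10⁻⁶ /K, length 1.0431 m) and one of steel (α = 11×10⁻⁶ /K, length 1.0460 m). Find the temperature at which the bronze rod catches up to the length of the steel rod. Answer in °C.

L₁(1 + α₁ΔT) = L₂(1 + α₂ΔT) ⇒ ΔT = (L₂ − L₁)/(α₁L₁ − α₂L₂)
L₂ − L₁ = 1.0460 − 1.0431 = 2.90×10⁻³ m
α₁L₁ − α₂L₂ = 17×10⁻⁶×1.0431 − 11×10⁻⁶×1.0460 = 6.2267×10⁻⁶ m/K
ΔT = 2.90×10⁻³ / 6.2267×10⁻⁶ = 465.736 K
T = 24.0 + 465.736 = 489.736 °C

T = 489.7 °C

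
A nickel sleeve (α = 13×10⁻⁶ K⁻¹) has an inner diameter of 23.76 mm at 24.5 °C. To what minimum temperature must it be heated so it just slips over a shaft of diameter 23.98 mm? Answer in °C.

T = 737 °C

Required Δd = 23.98 − 23.76 = 0.22 mm
Δd = αd₀ΔT ⇒ ΔT = Δd/(αd₀) = 0.22 / (13×10⁻⁶ × 23.76) = 712.25 K
T_min = 24.5 + 712.25 = 736.75 °C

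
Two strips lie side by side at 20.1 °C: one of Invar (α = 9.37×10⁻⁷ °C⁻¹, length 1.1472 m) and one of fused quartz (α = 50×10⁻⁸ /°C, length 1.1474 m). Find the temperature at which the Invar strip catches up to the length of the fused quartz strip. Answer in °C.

Equal length when α₁L₁ΔT − α₂L₂ΔT = L₂ − L₁ = 2.00×10⁻⁴ m
α₁L₁ = 1.0749264×10⁻⁶, α₂L₂ = 5.737×10⁻⁷ → Δ(αL) = 5.012264×10⁻⁷ m/K
ΔT = 2.00×10⁻⁴ / 5.012264×10⁻⁷ = 399.021 K, so T = 20.1 + 399.021 = 419.121 °C

T = 419.1 °C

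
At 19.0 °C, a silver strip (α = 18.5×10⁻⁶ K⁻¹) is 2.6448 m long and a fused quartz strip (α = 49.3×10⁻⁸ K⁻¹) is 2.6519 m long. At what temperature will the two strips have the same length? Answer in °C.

T = 168.1 °C

Equal length when α₁L₁ΔT − α₂L₂ΔT = L₂ − L₁ = 7.10×10⁻³ m
α₁L₁ = 4.89288×10⁻⁵, α₂L₂ = 1.3073867×10⁻⁶ → Δ(αL) = 4.76214133×10⁻⁵ m/K
ΔT = 7.10×10⁻³ / 4.76214133×10⁻⁵ = 149.093 K, so T = 19.0 + 149.093 = 168.093 °C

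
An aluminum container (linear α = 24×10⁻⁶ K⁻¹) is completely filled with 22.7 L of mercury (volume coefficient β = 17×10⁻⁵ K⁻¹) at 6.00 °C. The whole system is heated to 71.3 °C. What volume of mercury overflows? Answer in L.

0.145 L

The container also expands: β_container ≈ 3α = 7.2×10⁻⁵ /K
Net overflow = V₀(β_liq − 3α_cont)ΔT
β − 3α = 1.70×10⁻⁴ − 7.2×10⁻⁵ = 9.80×10⁻⁵ /K; ΔT = 65.30 K
ΔV = 22.7 × 9.80×10⁻⁵ × 65.30 = 0.145 L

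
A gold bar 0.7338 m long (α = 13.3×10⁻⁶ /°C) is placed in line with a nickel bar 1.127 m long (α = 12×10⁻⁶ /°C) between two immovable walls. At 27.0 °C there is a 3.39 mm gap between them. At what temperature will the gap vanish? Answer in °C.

Gap closes when ΔL₁ + ΔL₂ = 3.39 mm = 3.39×10⁻³ m
(α₁L₁ + α₂L₂)ΔT = g
α₁L₁ + α₂L₂ = 13.3×10⁻⁶×0.7338 + 12×10⁻⁶×1.127 = 2.328354×10⁻⁵ m/K
ΔT = 3.39×10⁻³ / 2.328354×10⁻⁵ = 145.60 K
T = 27.0 + 145.60 = 172.60 °C

T = 173 °C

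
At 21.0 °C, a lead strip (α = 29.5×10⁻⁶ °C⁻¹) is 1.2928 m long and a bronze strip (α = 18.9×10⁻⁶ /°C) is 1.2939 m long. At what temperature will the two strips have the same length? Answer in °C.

T = 101.4 °C

L₁(1 + α₁ΔT) = L₂(1 + α₂ΔT) ⇒ ΔT = (L₂ − L₁)/(α₁L₁ − α₂L₂)
L₂ − L₁ = 1.2939 − 1.2928 = 1.10×10⁻³ m
α₁L₁ − α₂L₂ = 29.5×10⁻⁶×1.2928 − 18.9×10⁻⁶×1.2939 = 1.368289×10⁻⁵ m/K
ΔT = 1.10×10⁻³ / 1.368289×10⁻⁵ = 80.392 K
T = 21.0 + 80.392 = 101.392 °C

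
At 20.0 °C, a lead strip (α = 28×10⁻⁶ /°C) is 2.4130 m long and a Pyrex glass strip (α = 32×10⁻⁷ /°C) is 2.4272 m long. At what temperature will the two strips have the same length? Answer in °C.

Equal length when α₁L₁ΔT − α₂L₂ΔT = L₂ − L₁ = 1.42×10⁻² m
α₁L₁ = 6.7564×10⁻⁵, α₂L₂ = 7.76704×10⁻⁶ → Δ(αL) = 5.979696×10⁻⁵ m/K
ΔT = 1.42×10⁻² / 5.979696×10⁻⁵ = 237.470 K, so T = 20.0 + 237.470 = 257.470 °C

T = 257.5 °C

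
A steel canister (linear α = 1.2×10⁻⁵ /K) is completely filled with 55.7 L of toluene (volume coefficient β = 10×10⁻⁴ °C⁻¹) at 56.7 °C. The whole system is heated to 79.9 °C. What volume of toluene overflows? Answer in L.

The canister also expands: β_container ≈ 3α = 3.6×10⁻⁵ /K
Net overflow = V₀(β_liq − 3α_cont)ΔT
β − 3α = 1.00×10⁻³ − 3.6×10⁻⁵ = 9.64×10⁻⁴ /K; ΔT = 23.2 K
ΔV = 55.7 × 9.64×10⁻⁴ × 23.2 = 1.25 L

1.25 L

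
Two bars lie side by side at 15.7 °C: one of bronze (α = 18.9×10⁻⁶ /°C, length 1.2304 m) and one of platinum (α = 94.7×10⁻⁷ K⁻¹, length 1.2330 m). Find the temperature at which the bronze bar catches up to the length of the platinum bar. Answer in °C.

T = 240.3 °C

Equal length when α₁L₁ΔT − α₂L₂ΔT = L₂ − L₁ = 2.60×10⁻³ m
α₁L₁ = 2.325456×10⁻⁵, α₂L₂ = 1.167651×10⁻⁵ → Δ(αL) = 1.157805×10⁻⁵ m/K
ΔT = 2.60×10⁻³ / 1.157805×10⁻⁵ = 224.563 K, so T = 15.7 + 224.563 = 240.263 °C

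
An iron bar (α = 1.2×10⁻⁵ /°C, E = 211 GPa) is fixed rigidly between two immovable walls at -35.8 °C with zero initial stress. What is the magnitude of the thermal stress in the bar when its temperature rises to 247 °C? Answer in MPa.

σ = 716 MPa

Fully constrained: the free strain ε = αΔT is blocked, so σ = Eε = EαΔT.
|ΔT| = 282.8 K
σ = 211×10⁹ × 1.2×10⁻⁵ × 282.8 = 7.16×10⁸ Pa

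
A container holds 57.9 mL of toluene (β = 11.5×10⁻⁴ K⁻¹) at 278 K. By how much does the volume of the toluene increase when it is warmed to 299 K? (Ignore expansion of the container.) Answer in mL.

|ΔT| = |299 − 278| = 21 K
ΔV = βV₀ΔT = (11.5×10⁻⁴)(57.9)(21) = 1.40 mL

ΔV = 1.40 mL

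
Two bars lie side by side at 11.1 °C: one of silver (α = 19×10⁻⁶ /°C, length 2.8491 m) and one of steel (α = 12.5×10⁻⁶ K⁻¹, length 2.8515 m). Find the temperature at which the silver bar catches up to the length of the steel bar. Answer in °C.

T = 140.9 °C

Equal length when α₁L₁ΔT − α₂L₂ΔT = L₂ − L₁ = 2.40×10⁻³ m
α₁L₁ = 5.41329×10⁻⁵, α₂L₂ = 3.564375×10⁻⁵ → Δ(αL) = 1.848915×10⁻⁵ m/K
ΔT = 2.40×10⁻³ / 1.848915×10⁻⁵ = 129.806 K, so T = 11.1 + 129.806 = 140.906 °C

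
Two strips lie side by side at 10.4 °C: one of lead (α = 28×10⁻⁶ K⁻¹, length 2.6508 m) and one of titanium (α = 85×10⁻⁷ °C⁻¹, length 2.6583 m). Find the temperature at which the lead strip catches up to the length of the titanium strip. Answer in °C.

Equal length when α₁L₁ΔT − α₂L₂ΔT = L₂ − L₁ = 7.50×10⁻³ m
α₁L₁ = 7.42224×10⁻⁵, α₂L₂ = 2.259555×10⁻⁵ → Δ(αL) = 5.162685×10⁻⁵ m/K
ΔT = 7.50×10⁻³ / 5.162685×10⁻⁵ = 145.273 K, so T = 10.4 + 145.273 = 155.673 °C

T = 155.7 °C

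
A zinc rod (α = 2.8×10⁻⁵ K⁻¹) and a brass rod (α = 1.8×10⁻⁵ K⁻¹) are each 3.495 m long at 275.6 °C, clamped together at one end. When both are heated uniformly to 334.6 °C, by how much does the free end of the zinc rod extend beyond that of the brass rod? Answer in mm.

ΔT = 59.0 K
zinc: ΔL = 2.8×10⁻⁵ × 3.495 m × 59.0 = 5.7737×10⁻³ m = 5.7737 mm
brass: ΔL = 1.8×10⁻⁵ × 3.495 m × 59.0 = 3.7117×10⁻³ m = 3.7117 mm
difference = 5.7737 − 3.7117 = 2.0620 mm

2.06 mm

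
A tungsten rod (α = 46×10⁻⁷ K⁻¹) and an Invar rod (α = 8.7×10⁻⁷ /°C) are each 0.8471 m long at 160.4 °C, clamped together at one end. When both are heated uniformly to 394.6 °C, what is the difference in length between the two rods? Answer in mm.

ΔT = 234.2 K
tungsten: ΔL = 46×10⁻⁷ × 0.8471 m × 234.2 = 9.1260×10⁻⁴ m = 0.91260 mm
Invar: ΔL = 8.7×10⁻⁷ × 0.8471 m × 234.2 = 1.7260×10⁻⁴ m = 0.17260 mm
difference = 0.91260 − 0.17260 = 0.7400 mm

0.740 mm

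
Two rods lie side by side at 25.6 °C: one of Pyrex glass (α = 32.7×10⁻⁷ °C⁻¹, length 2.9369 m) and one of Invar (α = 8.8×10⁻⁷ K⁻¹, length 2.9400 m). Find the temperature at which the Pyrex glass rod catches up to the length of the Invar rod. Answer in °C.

T = 467.4 °C

Equal length when α₁L₁ΔT − α₂L₂ΔT = L₂ − L₁ = 3.10×10⁻³ m
α₁L₁ = 9.603663×10⁻⁶, α₂L₂ = 2.5872×10⁻⁶ → Δ(αL) = 7.016463×10⁻⁶ m/K
ΔT = 3.10×10⁻³ / 7.016463×10⁻⁶ = 441.818 K, so T = 25.6 + 441.818 = 467.418 °C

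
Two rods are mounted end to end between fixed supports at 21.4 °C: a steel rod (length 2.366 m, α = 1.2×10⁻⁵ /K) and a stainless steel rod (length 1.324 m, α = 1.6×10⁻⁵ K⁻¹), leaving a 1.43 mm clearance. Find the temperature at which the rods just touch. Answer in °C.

Gap closes when ΔL₁ + ΔL₂ = 1.43 mm = 1.43×10⁻³ m
(α₁L₁ + α₂L₂)ΔT = g
α₁L₁ + α₂L₂ = 1.2×10⁻⁵×2.366 + 1.6×10⁻⁵×1.324 = 4.9576×10⁻⁵ m/K
ΔT = 1.43×10⁻³ / 4.9576×10⁻⁵ = 28.845 K
T = 21.4 + 28.845 = 50.245 °C

T = 50.2 °C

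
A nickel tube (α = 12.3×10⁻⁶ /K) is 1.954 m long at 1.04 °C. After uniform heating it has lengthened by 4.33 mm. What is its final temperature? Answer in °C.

ΔL = αL₀ΔT ⇒ ΔT = ΔL / (αL₀)
ΔT = 4.33×10⁻³ m / (12.3×10⁻⁶ × 1.954 m) = 180.16 K
T = 1.04 + 180.16 = 181.20 °C

T = 181 °C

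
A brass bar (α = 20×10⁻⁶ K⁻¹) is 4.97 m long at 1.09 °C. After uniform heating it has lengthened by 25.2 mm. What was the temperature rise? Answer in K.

ΔT = 254 K

ΔL = αL₀ΔT ⇒ ΔT = ΔL / (αL₀)
ΔT = 25.2×10⁻³ m / (20×10⁻⁶ × 4.97 m) = 253.52 K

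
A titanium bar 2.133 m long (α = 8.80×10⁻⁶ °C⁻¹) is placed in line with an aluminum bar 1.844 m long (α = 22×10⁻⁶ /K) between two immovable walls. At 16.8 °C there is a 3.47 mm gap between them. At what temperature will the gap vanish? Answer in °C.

α₁L₁ = 1.87704×10⁻⁵ m/K, α₂L₂ = 4.0568×10⁻⁵ m/K → total 5.93384×10⁻⁵ m/K
ΔT = g/(α₁L₁+α₂L₂) = 3.47×10⁻³ / 5.93384×10⁻⁵ = 58.478 K
T = 16.8 + 58.478 = 75.278 °C

T = 75.3 °C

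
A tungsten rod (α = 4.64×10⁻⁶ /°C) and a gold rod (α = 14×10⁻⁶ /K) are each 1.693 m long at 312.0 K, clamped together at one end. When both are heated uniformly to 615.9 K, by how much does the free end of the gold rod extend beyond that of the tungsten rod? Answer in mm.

4.82 mm

ΔT = 303.9 K
tungsten: ΔL = 4.64×10⁻⁶ × 1.693 m × 303.9 = 2.3873×10⁻³ m = 2.3873 mm
gold: ΔL = 14×10⁻⁶ × 1.693 m × 303.9 = 7.2030×10⁻³ m = 7.2030 mm
difference = 7.2030 − 2.3873 = 4.8157 mm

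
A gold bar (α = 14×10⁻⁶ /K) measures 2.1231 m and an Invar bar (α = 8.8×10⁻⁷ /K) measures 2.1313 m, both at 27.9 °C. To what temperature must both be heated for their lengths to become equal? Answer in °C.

L₁(1 + α₁ΔT) = L₂(1 + α₂ΔT) ⇒ ΔT = (L₂ − L₁)/(α₁L₁ − α₂L₂)
L₂ − L₁ = 2.1313 − 2.1231 = 8.20×10⁻³ m
α₁L₁ − α₂L₂ = 14×10⁻⁶×2.1231 − 8.8×10⁻⁷×2.1313 = 2.7847856×10⁻⁵ m/K
ΔT = 8.20×10⁻³ / 2.7847856×10⁻⁵ = 294.457 K
T = 27.9 + 294.457 = 322.357 °C

T = 322.4 °C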